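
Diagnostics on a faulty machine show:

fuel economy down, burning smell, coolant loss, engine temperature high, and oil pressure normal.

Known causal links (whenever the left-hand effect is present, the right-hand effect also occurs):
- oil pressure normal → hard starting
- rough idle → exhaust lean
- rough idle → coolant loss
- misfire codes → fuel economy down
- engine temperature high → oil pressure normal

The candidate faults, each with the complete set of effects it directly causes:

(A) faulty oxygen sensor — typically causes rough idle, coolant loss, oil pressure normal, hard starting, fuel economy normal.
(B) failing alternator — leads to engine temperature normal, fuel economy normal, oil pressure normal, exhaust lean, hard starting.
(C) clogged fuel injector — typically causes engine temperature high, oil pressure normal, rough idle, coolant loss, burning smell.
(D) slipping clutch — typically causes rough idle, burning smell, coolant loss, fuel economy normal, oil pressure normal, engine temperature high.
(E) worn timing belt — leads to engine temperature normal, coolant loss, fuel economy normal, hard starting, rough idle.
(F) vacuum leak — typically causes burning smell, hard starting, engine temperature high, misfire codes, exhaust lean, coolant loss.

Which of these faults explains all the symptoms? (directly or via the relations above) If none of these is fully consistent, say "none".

F

Checking each candidate against the observations:
(A) faulty oxygen sensor — fuel economy down ✗; burning smell ✗; coolant loss ✓; engine temperature high ✗; oil pressure normal ✓
(B) failing alternator — fails on fuel economy down, burning smell, coolant loss, engine temperature high (predicts fuel economy normal, not fuel economy down; predicts engine temperature normal, not engine temperature high)
(C) clogged fuel injector — fuel economy down ✗; burning smell ✓; coolant loss ✓; engine temperature high ✓; oil pressure normal ✓
(D) slipping clutch — fuel economy down ✗; burning smell ✓; coolant loss ✓; engine temperature high ✓; oil pressure normal ✓
(E) worn timing belt — fails on fuel economy down, burning smell, engine temperature high, oil pressure normal (predicts fuel economy normal, not fuel economy down; predicts engine temperature normal, not engine temperature high)
(F) vacuum leak — fuel economy down ✓ (by misfire codes → fuel economy down); burning smell ✓; coolant loss ✓; engine temperature high ✓; oil pressure normal ✓ (by engine temperature high → oil pressure normal)
(F) alone accounts for all the evidence.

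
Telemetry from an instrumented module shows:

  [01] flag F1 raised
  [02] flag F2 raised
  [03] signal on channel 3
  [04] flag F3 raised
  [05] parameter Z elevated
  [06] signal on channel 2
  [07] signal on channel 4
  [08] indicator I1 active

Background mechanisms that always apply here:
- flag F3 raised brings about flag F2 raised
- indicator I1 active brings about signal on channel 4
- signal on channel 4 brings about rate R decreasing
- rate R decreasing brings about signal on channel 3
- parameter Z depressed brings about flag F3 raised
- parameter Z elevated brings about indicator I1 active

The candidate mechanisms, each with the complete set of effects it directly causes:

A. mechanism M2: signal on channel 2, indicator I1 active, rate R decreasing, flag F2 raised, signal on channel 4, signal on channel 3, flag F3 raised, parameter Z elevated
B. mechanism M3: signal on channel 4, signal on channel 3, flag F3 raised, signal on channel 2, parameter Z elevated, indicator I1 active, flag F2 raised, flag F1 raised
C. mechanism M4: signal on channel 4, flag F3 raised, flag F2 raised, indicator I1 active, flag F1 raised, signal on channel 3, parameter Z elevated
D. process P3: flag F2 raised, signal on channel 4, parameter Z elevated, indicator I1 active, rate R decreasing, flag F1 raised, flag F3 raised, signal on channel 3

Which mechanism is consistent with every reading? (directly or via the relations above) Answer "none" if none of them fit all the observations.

B

Per-candidate check:
(A) mechanism M2 — does not account for flag F1 raised
(B) mechanism M3 — accounts for every observation
(C) mechanism M4 — flag F1 raised match; flag F2 raised match; signal on channel 3 match; flag F3 raised match; parameter Z elevated match; signal on channel 2 miss; signal on channel 4 match; indicator I1 active match
(D) process P3 — does not account for signal on channel 2
Only (B) is consistent with every observation.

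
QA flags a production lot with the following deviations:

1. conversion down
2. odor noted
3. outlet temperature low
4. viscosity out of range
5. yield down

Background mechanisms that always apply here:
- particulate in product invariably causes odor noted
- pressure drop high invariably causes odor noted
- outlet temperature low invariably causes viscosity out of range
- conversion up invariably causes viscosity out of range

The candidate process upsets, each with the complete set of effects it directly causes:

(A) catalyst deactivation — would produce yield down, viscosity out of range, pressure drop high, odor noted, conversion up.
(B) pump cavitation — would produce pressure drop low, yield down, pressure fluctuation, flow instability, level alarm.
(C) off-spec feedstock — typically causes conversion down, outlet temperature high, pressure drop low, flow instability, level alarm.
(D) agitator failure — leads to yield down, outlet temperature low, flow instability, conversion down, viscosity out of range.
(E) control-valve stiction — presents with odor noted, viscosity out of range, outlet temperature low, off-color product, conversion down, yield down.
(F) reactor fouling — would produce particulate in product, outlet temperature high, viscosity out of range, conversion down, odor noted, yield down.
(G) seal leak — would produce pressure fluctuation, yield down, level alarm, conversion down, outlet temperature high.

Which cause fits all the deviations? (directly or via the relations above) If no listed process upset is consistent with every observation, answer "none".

Per-candidate check:
(A) catalyst deactivation — fails on conversion down, outlet temperature low (predicts conversion up, not conversion down)
(B) pump cavitation — conversion down miss; odor noted miss; outlet temperature low miss; viscosity out of range miss; yield down match
(C) off-spec feedstock — fails on odor noted, outlet temperature low, viscosity out of range, yield down (predicts outlet temperature high, not outlet temperature low)
(D) agitator failure — does not account for odor noted
(E) control-valve stiction — accounts for every observation
(F) reactor fouling — conversion down match; odor noted match; outlet temperature low miss; viscosity out of range match; yield down match
(G) seal leak — conversion down match; odor noted miss; outlet temperature low miss; viscosity out of range miss; yield down match
(E) alone accounts for all the evidence.

E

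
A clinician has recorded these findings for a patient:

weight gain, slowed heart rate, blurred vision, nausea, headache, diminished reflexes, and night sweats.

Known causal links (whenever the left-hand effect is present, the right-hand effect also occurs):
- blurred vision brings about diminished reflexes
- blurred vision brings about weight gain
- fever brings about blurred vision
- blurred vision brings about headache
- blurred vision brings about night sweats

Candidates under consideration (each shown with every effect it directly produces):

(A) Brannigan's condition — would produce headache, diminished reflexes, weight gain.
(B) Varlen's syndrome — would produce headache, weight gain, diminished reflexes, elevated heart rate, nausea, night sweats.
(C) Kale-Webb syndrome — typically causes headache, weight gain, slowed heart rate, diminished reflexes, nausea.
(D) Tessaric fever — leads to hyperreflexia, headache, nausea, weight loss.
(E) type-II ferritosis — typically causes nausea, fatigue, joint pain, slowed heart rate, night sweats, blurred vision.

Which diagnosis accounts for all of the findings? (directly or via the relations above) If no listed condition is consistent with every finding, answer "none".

E

Checking each candidate against the observations:
(A) Brannigan's condition — weight gain +; slowed heart rate -; blurred vision -; nausea -; headache +; diminished reflexes +; night sweats -
(B) Varlen's syndrome — weight gain +; slowed heart rate -; blurred vision -; nausea +; headache +; diminished reflexes +; night sweats +
(C) Kale-Webb syndrome — does not account for blurred vision, night sweats
(D) Tessaric fever — fails on weight gain, slowed heart rate, blurred vision, diminished reflexes, night sweats (predicts weight loss, not weight gain; predicts hyperreflexia, not diminished reflexes)
(E) type-II ferritosis — weight gain + (via blurred vision → weight gain); slowed heart rate +; blurred vision +; nausea +; headache + (via blurred vision → headache); diminished reflexes + (via blurred vision → diminished reflexes); night sweats +
(E) alone accounts for all the evidence.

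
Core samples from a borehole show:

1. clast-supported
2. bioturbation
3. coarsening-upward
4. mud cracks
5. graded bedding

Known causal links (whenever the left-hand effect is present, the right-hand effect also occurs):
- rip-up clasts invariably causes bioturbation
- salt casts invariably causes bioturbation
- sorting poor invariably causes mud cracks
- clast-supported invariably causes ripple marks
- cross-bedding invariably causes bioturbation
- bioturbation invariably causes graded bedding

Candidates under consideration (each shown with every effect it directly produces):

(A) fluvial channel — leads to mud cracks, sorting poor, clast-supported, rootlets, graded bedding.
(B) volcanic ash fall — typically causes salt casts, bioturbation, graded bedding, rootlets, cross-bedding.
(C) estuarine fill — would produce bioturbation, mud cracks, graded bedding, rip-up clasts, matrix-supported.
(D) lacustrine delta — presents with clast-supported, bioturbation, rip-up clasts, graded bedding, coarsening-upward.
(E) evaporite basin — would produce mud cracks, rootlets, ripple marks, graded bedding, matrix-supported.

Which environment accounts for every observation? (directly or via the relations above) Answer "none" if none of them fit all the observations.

none

For each candidate, compare predicted effects to what was observed:
(A) fluvial channel — clast-supported +; bioturbation -; coarsening-upward -; mud cracks +; graded bedding +
(B) volcanic ash fall — does not account for clast-supported, coarsening-upward, mud cracks
(C) estuarine fill — clast-supported -; bioturbation +; coarsening-upward -; mud cracks +; graded bedding +
(D) lacustrine delta — clast-supported +; bioturbation +; coarsening-upward +; mud cracks -; graded bedding +
(E) evaporite basin — clast-supported -; bioturbation -; coarsening-upward -; mud cracks +; graded bedding +
No candidate is consistent with all observations.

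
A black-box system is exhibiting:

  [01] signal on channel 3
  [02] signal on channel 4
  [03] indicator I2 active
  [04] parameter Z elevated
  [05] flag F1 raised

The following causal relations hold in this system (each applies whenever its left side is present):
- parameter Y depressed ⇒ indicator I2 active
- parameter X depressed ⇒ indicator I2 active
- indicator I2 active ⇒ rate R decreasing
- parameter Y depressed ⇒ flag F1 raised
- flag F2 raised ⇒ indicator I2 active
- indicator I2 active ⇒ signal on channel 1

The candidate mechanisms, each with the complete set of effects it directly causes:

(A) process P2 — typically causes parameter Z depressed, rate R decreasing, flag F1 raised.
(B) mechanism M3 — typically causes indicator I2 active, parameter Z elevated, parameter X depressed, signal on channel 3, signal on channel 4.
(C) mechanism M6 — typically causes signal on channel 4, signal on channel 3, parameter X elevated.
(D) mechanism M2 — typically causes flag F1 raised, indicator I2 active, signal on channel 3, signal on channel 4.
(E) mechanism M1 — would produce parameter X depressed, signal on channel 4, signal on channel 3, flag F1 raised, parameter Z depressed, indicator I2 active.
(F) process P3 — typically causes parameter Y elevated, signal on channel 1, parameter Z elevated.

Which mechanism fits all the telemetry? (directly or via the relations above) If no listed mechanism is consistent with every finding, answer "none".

Checking each candidate against the observations:
(A) process P2 — fails on signal on channel 3, signal on channel 4, indicator I2 active, parameter Z elevated (predicts parameter Z depressed, not parameter Z elevated)
(B) mechanism M3 — does not account for flag F1 raised
(C) mechanism M6 — signal on channel 3 match; signal on channel 4 match; indicator I2 active miss; parameter Z elevated miss; flag F1 raised miss
(D) mechanism M2 — signal on channel 3 match; signal on channel 4 match; indicator I2 active match; parameter Z elevated miss; flag F1 raised match
(E) mechanism M1 — fails on parameter Z elevated (predicts parameter Z depressed, not parameter Z elevated)
(F) process P3 — does not account for signal on channel 3, signal on channel 4, indicator I2 active, flag F1 raised
None of the listed candidates fits everything.

none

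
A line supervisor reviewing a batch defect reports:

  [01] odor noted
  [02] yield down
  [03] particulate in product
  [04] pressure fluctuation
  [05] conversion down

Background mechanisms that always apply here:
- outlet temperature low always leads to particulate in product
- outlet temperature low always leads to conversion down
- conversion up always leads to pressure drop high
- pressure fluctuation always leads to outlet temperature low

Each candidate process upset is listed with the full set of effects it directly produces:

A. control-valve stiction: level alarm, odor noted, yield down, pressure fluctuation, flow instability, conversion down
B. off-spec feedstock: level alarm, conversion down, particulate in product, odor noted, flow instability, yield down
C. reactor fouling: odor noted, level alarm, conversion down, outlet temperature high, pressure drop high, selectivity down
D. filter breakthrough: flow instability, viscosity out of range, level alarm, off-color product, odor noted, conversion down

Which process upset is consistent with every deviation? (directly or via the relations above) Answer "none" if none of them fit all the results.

A

Per-candidate check:
(A) control-valve stiction — accounts for every observation (particulate in product through pressure fluctuation → outlet temperature low → particulate in product)
(B) off-spec feedstock — odor noted yes; yield down yes; particulate in product yes; pressure fluctuation NO; conversion down yes
(C) reactor fouling — odor noted yes; yield down NO; particulate in product NO; pressure fluctuation NO; conversion down yes
(D) filter breakthrough — odor noted yes; yield down NO; particulate in product NO; pressure fluctuation NO; conversion down yes
(A) is the only candidate with no mismatches.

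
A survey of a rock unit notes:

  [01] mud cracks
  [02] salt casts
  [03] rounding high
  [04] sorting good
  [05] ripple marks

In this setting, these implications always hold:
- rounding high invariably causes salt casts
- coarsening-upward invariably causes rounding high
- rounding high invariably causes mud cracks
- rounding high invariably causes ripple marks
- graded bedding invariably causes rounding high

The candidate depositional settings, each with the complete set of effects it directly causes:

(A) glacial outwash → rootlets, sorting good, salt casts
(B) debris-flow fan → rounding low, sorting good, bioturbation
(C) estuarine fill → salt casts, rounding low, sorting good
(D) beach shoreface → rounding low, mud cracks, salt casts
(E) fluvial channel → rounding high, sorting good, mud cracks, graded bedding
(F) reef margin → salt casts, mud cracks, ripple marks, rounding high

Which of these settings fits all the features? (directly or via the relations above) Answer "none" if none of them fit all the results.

E

Checking each candidate against the observations:
(A) glacial outwash — mud cracks -; salt casts +; rounding high -; sorting good +; ripple marks -
(B) debris-flow fan — fails on mud cracks, salt casts, rounding high, ripple marks (predicts rounding low, not rounding high)
(C) estuarine fill — fails on mud cracks, rounding high, ripple marks (predicts rounding low, not rounding high)
(D) beach shoreface — fails on rounding high, sorting good, ripple marks (predicts rounding low, not rounding high)
(E) fluvial channel — accounts for every observation (salt casts by rounding high → salt casts)
(F) reef margin — does not account for sorting good
(E) is the only candidate with no mismatches.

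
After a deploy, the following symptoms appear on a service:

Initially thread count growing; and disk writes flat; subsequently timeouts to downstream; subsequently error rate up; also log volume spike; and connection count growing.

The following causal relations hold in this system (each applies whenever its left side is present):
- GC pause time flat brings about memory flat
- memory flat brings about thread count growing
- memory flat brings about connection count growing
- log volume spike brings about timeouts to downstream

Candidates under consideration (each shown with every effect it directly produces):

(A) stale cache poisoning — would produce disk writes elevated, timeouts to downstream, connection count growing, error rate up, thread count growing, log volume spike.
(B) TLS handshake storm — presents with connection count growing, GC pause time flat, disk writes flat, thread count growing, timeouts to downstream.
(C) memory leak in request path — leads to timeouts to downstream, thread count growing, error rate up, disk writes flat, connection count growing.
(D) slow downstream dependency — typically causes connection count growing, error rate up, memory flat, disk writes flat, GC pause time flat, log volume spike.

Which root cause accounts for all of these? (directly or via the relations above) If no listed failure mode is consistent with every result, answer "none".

D

Checking each candidate against the observations:
(A) stale cache poisoning — fails on disk writes flat (predicts disk writes elevated, not disk writes flat)
(B) TLS handshake storm — thread count growing ✓; disk writes flat ✓; timeouts to downstream ✓; error rate up ✗; log volume spike ✗; connection count growing ✓
(C) memory leak in request path — does not account for log volume spike
(D) slow downstream dependency — accounts for every observation (thread count growing by memory flat → thread count growing)
(D) alone accounts for all the evidence.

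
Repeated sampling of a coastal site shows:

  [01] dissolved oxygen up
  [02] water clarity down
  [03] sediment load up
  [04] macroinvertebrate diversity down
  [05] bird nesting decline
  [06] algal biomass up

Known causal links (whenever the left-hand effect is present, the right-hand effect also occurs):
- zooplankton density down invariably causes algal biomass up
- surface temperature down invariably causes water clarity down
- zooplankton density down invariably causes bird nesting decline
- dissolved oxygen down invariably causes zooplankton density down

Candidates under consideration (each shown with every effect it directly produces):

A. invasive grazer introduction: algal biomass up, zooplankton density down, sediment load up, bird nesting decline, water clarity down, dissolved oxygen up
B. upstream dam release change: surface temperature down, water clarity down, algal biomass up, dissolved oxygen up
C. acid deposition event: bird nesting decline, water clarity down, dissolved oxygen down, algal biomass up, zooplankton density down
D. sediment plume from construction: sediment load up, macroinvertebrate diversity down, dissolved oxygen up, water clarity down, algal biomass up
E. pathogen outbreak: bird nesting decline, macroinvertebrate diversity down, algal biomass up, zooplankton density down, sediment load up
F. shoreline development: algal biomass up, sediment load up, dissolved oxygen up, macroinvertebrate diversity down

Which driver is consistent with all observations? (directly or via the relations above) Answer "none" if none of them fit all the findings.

Per-candidate check:
(A) invasive grazer introduction — does not account for macroinvertebrate diversity down
(B) upstream dam release change — dissolved oxygen up +; water clarity down +; sediment load up -; macroinvertebrate diversity down -; bird nesting decline -; algal biomass up +
(C) acid deposition event — fails on dissolved oxygen up, sediment load up, macroinvertebrate diversity down (predicts dissolved oxygen down, not dissolved oxygen up)
(D) sediment plume from construction — does not account for bird nesting decline
(E) pathogen outbreak — dissolved oxygen up -; water clarity down -; sediment load up +; macroinvertebrate diversity down +; bird nesting decline +; algal biomass up +
(F) shoreline development — dissolved oxygen up +; water clarity down -; sediment load up +; macroinvertebrate diversity down +; bird nesting decline -; algal biomass up +
Every candidate fails on at least one observation.

none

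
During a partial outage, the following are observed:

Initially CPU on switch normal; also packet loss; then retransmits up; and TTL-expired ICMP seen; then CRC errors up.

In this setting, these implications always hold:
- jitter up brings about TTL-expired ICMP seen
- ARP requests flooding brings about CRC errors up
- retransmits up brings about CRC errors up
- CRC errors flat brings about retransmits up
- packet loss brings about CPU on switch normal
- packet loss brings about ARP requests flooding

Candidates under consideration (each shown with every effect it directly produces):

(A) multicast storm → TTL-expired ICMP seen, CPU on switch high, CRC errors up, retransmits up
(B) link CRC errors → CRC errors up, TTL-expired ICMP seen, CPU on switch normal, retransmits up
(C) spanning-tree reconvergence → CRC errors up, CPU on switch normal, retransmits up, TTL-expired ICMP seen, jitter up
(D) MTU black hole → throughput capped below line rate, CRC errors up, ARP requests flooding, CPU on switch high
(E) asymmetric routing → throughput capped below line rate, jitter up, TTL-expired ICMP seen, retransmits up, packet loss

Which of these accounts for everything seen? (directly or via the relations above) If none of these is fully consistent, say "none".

For each candidate, compare predicted effects to what was observed:
(A) multicast storm — fails on CPU on switch normal, packet loss (predicts CPU on switch high, not CPU on switch normal)
(B) link CRC errors — does not account for packet loss
(C) spanning-tree reconvergence — does not account for packet loss
(D) MTU black hole — fails on CPU on switch normal, packet loss, retransmits up, TTL-expired ICMP seen (predicts CPU on switch high, not CPU on switch normal)
(E) asymmetric routing — CPU on switch normal ✓ (via packet loss → CPU on switch normal); packet loss ✓; retransmits up ✓; TTL-expired ICMP seen ✓; CRC errors up ✓ (via retransmits up → CRC errors up)
(E) alone accounts for all the evidence.

E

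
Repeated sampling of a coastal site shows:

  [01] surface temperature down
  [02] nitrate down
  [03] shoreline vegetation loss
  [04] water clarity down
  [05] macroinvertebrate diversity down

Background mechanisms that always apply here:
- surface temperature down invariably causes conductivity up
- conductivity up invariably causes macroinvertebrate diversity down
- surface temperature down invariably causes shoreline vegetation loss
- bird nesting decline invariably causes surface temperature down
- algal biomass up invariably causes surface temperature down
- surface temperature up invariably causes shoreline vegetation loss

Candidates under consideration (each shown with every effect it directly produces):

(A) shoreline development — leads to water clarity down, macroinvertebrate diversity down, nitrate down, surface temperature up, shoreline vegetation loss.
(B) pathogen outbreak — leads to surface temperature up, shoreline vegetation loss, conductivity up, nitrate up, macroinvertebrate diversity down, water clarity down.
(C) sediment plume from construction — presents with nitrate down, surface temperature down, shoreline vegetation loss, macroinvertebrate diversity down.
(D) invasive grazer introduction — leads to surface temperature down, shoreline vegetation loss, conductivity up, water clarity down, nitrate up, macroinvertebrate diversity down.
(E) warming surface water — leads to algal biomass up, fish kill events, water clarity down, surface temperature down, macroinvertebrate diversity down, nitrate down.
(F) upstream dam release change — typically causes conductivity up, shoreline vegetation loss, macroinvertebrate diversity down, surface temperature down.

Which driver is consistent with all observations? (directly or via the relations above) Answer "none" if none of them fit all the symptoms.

E

For each candidate, compare predicted effects to what was observed:
(A) shoreline development — fails on surface temperature down (predicts surface temperature up, not surface temperature down)
(B) pathogen outbreak — fails on surface temperature down, nitrate down (predicts surface temperature up, not surface temperature down; predicts nitrate up, not nitrate down)
(C) sediment plume from construction — surface temperature down match; nitrate down match; shoreline vegetation loss match; water clarity down miss; macroinvertebrate diversity down match
(D) invasive grazer introduction — fails on nitrate down (predicts nitrate up, not nitrate down)
(E) warming surface water — surface temperature down match; nitrate down match; shoreline vegetation loss match (by surface temperature down → shoreline vegetation loss); water clarity down match; macroinvertebrate diversity down match
(F) upstream dam release change — does not account for nitrate down, water clarity down
(E) alone accounts for all the evidence.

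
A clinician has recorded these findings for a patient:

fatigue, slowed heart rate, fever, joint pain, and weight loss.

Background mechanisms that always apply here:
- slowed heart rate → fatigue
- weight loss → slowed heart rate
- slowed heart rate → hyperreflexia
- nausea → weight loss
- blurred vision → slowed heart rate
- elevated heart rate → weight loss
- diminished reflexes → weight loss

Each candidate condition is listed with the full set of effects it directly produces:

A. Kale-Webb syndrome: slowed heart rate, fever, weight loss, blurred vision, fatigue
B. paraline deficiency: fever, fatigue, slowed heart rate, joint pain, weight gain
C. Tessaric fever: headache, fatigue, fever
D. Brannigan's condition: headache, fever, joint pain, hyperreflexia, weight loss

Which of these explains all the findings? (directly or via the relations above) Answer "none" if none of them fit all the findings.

Per-candidate check:
(A) Kale-Webb syndrome — does not account for joint pain
(B) paraline deficiency — fatigue +; slowed heart rate +; fever +; joint pain +; weight loss -
(C) Tessaric fever — does not account for slowed heart rate, joint pain, weight loss
(D) Brannigan's condition — fatigue + (via weight loss → slowed heart rate → fatigue); slowed heart rate + (via weight loss → slowed heart rate); fever +; joint pain +; weight loss +
(D) is the only candidate with no mismatches.

D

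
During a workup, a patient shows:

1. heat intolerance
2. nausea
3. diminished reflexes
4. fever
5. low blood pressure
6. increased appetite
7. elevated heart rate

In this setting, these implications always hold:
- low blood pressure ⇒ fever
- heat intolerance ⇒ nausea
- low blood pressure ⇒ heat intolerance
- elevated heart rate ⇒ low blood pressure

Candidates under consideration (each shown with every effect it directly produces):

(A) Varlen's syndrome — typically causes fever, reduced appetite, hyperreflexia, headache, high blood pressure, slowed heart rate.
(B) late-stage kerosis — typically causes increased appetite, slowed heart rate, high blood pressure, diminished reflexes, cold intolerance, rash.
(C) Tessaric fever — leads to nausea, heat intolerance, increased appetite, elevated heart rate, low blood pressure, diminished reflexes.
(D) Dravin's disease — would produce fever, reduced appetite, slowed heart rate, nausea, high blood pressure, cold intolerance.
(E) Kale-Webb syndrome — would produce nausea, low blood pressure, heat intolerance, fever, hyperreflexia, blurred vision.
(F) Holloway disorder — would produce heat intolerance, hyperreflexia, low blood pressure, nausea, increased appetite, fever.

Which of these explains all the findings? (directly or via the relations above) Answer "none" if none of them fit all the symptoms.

Testing each hypothesis:
(A) Varlen's syndrome — fails on heat intolerance, nausea, diminished reflexes, low blood pressure, increased appetite, elevated heart rate (predicts hyperreflexia, not diminished reflexes; predicts high blood pressure, not low blood pressure; predicts reduced appetite, not increased appetite; predicts slowed heart rate, not elevated heart rate)
(B) late-stage kerosis — heat intolerance NO; nausea NO; diminished reflexes yes; fever NO; low blood pressure NO; increased appetite yes; elevated heart rate NO
(C) Tessaric fever — accounts for every observation (fever via low blood pressure → fever)
(D) Dravin's disease — heat intolerance NO; nausea yes; diminished reflexes NO; fever yes; low blood pressure NO; increased appetite NO; elevated heart rate NO
(E) Kale-Webb syndrome — fails on diminished reflexes, increased appetite, elevated heart rate (predicts hyperreflexia, not diminished reflexes)
(F) Holloway disorder — heat intolerance yes; nausea yes; diminished reflexes NO; fever yes; low blood pressure yes; increased appetite yes; elevated heart rate NO
(C) alone accounts for all the evidence.

C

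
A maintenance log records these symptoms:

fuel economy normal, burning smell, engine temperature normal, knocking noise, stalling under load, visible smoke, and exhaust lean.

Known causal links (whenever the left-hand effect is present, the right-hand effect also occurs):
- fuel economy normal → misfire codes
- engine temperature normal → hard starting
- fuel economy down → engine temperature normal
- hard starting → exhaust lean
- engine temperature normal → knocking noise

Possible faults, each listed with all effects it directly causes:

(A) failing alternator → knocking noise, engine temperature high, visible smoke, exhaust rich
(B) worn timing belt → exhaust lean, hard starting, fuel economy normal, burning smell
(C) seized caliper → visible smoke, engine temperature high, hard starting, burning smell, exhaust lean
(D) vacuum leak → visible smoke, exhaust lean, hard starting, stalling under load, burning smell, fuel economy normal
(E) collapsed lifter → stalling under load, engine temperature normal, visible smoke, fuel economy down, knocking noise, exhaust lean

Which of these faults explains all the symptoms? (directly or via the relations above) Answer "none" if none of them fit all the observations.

none

Checking each candidate against the observations:
(A) failing alternator — fails on fuel economy normal, burning smell, engine temperature normal, stalling under load, exhaust lean (predicts engine temperature high, not engine temperature normal; predicts exhaust rich, not exhaust lean)
(B) worn timing belt — does not account for engine temperature normal, knocking noise, stalling under load, visible smoke
(C) seized caliper — fails on fuel economy normal, engine temperature normal, knocking noise, stalling under load (predicts engine temperature high, not engine temperature normal)
(D) vacuum leak — fuel economy normal yes; burning smell yes; engine temperature normal NO; knocking noise NO; stalling under load yes; visible smoke yes; exhaust lean yes
(E) collapsed lifter — fuel economy normal NO; burning smell NO; engine temperature normal yes; knocking noise yes; stalling under load yes; visible smoke yes; exhaust lean yes
Every candidate fails on at least one observation.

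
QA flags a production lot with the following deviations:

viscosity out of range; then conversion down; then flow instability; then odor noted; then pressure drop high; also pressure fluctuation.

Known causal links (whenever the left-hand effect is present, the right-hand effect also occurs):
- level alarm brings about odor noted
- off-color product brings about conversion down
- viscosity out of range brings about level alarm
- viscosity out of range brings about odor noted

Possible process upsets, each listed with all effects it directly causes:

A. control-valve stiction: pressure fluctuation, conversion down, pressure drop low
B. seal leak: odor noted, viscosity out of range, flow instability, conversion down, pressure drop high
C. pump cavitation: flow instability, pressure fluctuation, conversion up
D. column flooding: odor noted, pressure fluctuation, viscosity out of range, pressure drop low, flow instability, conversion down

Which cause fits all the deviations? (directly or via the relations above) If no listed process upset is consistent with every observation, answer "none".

none

For each candidate, compare predicted effects to what was observed:
(A) control-valve stiction — viscosity out of range ✗; conversion down ✓; flow instability ✗; odor noted ✗; pressure drop high ✗; pressure fluctuation ✓
(B) seal leak — viscosity out of range ✓; conversion down ✓; flow instability ✓; odor noted ✓; pressure drop high ✓; pressure fluctuation ✗
(C) pump cavitation — fails on viscosity out of range, conversion down, odor noted, pressure drop high (predicts conversion up, not conversion down)
(D) column flooding — fails on pressure drop high (predicts pressure drop low, not pressure drop high)
Every candidate fails on at least one observation.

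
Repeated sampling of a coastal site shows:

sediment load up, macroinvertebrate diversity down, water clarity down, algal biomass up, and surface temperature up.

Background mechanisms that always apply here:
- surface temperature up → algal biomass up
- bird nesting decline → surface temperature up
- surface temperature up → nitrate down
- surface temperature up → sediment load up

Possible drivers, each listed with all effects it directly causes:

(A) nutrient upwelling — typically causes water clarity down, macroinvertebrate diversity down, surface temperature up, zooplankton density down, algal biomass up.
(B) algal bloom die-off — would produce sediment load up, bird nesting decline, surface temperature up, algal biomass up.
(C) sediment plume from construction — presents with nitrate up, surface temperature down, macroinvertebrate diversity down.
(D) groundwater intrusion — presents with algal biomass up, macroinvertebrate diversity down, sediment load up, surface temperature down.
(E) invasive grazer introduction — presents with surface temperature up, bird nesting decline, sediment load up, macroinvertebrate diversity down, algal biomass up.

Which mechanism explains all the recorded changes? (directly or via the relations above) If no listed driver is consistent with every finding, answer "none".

Testing each hypothesis:
(A) nutrient upwelling — accounts for every observation (sediment load up by surface temperature up → sediment load up)
(B) algal bloom die-off — does not account for macroinvertebrate diversity down, water clarity down
(C) sediment plume from construction — sediment load up ✗; macroinvertebrate diversity down ✓; water clarity down ✗; algal biomass up ✗; surface temperature up ✗
(D) groundwater intrusion — sediment load up ✓; macroinvertebrate diversity down ✓; water clarity down ✗; algal biomass up ✓; surface temperature up ✗
(E) invasive grazer introduction — sediment load up ✓; macroinvertebrate diversity down ✓; water clarity down ✗; algal biomass up ✓; surface temperature up ✓
(A) alone accounts for all the evidence.

A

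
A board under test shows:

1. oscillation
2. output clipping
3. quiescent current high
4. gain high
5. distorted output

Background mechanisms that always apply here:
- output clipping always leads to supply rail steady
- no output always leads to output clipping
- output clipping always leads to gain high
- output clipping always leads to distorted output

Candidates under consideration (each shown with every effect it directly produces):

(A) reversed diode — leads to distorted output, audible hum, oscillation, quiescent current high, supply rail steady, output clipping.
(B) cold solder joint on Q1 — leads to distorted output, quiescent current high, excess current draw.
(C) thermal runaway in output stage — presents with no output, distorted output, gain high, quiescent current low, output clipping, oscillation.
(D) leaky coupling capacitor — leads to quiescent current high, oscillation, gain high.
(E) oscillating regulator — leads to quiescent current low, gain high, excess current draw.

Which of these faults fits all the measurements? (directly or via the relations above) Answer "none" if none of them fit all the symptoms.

Testing each hypothesis:
(A) reversed diode — oscillation ✓; output clipping ✓; quiescent current high ✓; gain high ✓ (by output clipping → gain high); distorted output ✓
(B) cold solder joint on Q1 — does not account for oscillation, output clipping, gain high
(C) thermal runaway in output stage — fails on quiescent current high (predicts quiescent current low, not quiescent current high)
(D) leaky coupling capacitor — does not account for output clipping, distorted output
(E) oscillating regulator — oscillation ✗; output clipping ✗; quiescent current high ✗; gain high ✓; distorted output ✗
Only (A) is consistent with every observation.

A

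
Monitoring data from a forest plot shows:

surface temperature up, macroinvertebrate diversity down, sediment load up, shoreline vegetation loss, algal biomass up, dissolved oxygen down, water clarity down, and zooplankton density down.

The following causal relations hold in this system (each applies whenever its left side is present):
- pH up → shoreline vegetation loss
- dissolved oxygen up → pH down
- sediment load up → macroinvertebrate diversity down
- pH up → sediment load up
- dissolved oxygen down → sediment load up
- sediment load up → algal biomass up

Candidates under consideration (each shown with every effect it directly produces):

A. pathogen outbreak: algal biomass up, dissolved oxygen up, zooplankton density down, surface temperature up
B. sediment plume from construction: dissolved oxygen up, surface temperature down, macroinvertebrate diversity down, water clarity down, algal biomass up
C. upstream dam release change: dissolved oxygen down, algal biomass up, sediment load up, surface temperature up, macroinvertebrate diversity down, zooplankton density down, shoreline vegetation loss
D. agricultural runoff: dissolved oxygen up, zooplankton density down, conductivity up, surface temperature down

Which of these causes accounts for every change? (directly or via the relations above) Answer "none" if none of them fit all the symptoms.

none

Checking each candidate against the observations:
(A) pathogen outbreak — fails on macroinvertebrate diversity down, sediment load up, shoreline vegetation loss, dissolved oxygen down, water clarity down (predicts dissolved oxygen up, not dissolved oxygen down)
(B) sediment plume from construction — surface temperature up miss; macroinvertebrate diversity down match; sediment load up miss; shoreline vegetation loss miss; algal biomass up match; dissolved oxygen down miss; water clarity down match; zooplankton density down miss
(C) upstream dam release change — surface temperature up match; macroinvertebrate diversity down match; sediment load up match; shoreline vegetation loss match; algal biomass up match; dissolved oxygen down match; water clarity down miss; zooplankton density down match
(D) agricultural runoff — fails on surface temperature up, macroinvertebrate diversity down, sediment load up, shoreline vegetation loss, algal biomass up, dissolved oxygen down, water clarity down (predicts surface temperature down, not surface temperature up; predicts dissolved oxygen up, not dissolved oxygen down)
None of the listed candidates fits everything.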